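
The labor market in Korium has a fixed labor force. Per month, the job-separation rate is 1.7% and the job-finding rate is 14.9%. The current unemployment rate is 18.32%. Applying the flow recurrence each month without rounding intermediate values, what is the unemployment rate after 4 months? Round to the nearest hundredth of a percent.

With a fixed labor force, u_{t+1} = u_t + s·(1−u_t) − f·u_t = u_t·(1−s−f) + s.
Here 1−s−f = 0.834 and s = 0.017.
u_1 = 0.183200 × 0.834 + 0.017 = 0.169789.
u_2 = 0.169789 × 0.834 + 0.017 = 0.158604.
u_3 = 0.158604 × 0.834 + 0.017 = 0.149276.
u_4 = 0.149276 × 0.834 + 0.017 = 0.141496.

Unemployment rate after four months ≈ 14.15%.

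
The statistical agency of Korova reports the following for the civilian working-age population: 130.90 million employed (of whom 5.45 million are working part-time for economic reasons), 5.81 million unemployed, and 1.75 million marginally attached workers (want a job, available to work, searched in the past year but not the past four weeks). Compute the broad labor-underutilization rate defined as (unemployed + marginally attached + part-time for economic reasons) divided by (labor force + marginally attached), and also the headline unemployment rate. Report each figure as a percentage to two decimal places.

Labor force = 130.90 + 5.81 = 136.71 million.
Numerator = 5.81 + 1.75 + 5.45 = 13.01 million.
Denominator = 136.71 + 1.75 = 138.46 million.
Broad rate = 13.01 / 138.46 = 9.40%.
Headline unemployment rate = 5.81 / 136.71 = 4.25%.

Broad underutilization rate ≈ 9.40%; headline unemployment rate ≈ 4.25%.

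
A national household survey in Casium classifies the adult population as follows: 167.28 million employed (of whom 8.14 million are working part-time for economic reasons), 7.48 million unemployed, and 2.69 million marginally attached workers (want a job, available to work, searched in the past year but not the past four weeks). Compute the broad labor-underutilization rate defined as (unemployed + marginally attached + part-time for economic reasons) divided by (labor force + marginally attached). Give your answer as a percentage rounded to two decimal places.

Labor force = 167.28 + 7.48 = 174.76 million.
Numerator = 7.48 + 2.69 + 8.14 = 18.31 million.
Denominator = 174.76 + 2.69 = 177.45 million.
Broad rate = 18.31 / 177.45 = 10.32%.

Broad underutilization rate ≈ 10.32%.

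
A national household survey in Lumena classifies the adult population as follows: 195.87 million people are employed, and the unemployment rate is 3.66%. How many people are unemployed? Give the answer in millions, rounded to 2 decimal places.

Let U be the number unemployed. The labor force is E + U, and U/(E+U) = 0.0366.
So U = 0.0366 × 195.87 / (1 − 0.0366) = 7.1688 / 0.9634 ≈ 7.44 million.

About 7.44 million are unemployed.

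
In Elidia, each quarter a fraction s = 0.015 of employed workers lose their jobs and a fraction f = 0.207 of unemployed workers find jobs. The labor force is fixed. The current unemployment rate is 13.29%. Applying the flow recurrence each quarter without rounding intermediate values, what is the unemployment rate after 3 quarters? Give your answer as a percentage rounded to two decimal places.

With a fixed labor force, u_{t+1} = u_t + s·(1−u_t) − f·u_t = u_t·(1−s−f) + s.
Here 1−s−f = 0.778 and s = 0.015.
u_1 = 0.132900 × 0.778 + 0.015 = 0.118396.
u_2 = 0.118396 × 0.778 + 0.015 = 0.107112.
u_3 = 0.107112 × 0.778 + 0.015 = 0.098333.

Unemployment rate after three quarters ≈ 9.83%.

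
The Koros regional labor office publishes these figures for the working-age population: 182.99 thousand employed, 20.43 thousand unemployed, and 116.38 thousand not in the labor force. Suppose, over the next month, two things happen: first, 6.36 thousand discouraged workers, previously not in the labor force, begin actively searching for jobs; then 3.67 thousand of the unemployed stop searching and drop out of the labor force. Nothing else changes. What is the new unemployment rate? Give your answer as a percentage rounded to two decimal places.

Initially, labor force = 182.99 + 20.43 = 203.42 thousand, so u = 20.43/203.42 = 10.04%.
After the first change, unemployed and labor force both rise by 6.36 → E = 182.99, U = 26.79, labor force = 209.78 thousand.
After the second change, unemployed and labor force both fall by 3.67 → E = 182.99, U = 23.12, labor force = 206.11 thousand.
New unemployment rate = 23.12 / 206.11 = 11.22%.

New unemployment rate ≈ 11.22%.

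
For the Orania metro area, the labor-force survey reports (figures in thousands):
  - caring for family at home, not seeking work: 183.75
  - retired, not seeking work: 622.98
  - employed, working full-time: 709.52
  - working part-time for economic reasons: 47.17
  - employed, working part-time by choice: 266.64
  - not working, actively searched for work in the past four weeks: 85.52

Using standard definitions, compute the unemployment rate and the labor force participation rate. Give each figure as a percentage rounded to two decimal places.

Employed = 709.52 + 47.17 + 266.64 = 1,023.33 thousand (anyone who worked, including part-time for economic reasons, counts as employed).
Unemployed = 85.52 thousand.
Labor force = 1,023.33 + 85.52 = 1,108.85 thousand.
Not in labor force = 183.75 + 622.98 = 806.73 thousand (those not working and not actively searching are outside the labor force).
Civilian working-age population = 1,108.85 + 806.73 = 1,915.58 thousand.
Unemployment rate = 85.52 / 1,108.85 = 7.71%.
Labor force participation rate = 1,108.85 / 1,915.58 = 57.89%.

Unemployment rate ≈ 7.71%; labor force participation rate ≈ 57.89%.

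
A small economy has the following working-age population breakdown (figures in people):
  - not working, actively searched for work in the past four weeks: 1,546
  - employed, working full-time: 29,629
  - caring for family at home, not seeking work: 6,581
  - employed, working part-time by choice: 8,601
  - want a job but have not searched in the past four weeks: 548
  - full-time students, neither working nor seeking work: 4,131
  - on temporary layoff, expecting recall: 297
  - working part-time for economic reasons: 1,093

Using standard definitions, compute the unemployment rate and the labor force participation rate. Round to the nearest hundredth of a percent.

Employed = 29,629 + 8,601 + 1,093 = 39,323 (anyone who worked, including part-time for economic reasons, counts as employed).
Unemployed = 1,546 + 297 = 1,843 (jobless and actively searching, or on temporary layoff).
Labor force = 39,323 + 1,843 = 41,166.
Not in labor force = 6,581 + 548 + 4,131 = 11,260 (those not working and not actively searching are outside the labor force — including those who want a job but have given up searching).
Civilian working-age population = 41,166 + 11,260 = 52,426.
Unemployment rate = 1,843 / 41,166 = 4.48%.
Labor force participation rate = 41,166 / 52,426 = 78.52%.

Unemployment rate ≈ 4.48%; labor force participation rate ≈ 78.52%.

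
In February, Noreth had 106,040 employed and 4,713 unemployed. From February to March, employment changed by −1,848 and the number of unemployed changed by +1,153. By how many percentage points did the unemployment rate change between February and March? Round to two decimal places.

The unemployment rate changed by +1.07 percentage points.

February: labor force = 106,040 + 4,713 = 110,753; u = 4,713/110,753 = 4.26%.
March: labor force = 104,192 + 5,866 = 110,058; u = 5,866/110,058 = 5.33%.
Change = 5.33% − 4.26% = +1.07 pp.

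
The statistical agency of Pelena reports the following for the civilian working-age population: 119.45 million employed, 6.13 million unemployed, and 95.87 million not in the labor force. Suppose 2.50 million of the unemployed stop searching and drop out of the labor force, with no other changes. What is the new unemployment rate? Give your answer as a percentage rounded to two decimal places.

New unemployment rate ≈ 2.95%.

Initially, labor force = 119.45 + 6.13 = 125.58 million, so u = 6.13/125.58 = 4.88%.
After the change, unemployed and labor force both fall by 2.50 → E = 119.45, U = 3.63, labor force = 123.08 million.
New unemployment rate = 3.63 / 123.08 = 2.95%.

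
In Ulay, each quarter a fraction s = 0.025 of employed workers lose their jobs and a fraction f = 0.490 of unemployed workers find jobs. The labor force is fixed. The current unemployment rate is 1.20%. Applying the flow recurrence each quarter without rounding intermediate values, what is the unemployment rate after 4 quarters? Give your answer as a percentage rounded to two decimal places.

Unemployment rate after four quarters ≈ 4.65%.

With a fixed labor force, u_{t+1} = u_t + s·(1−u_t) − f·u_t = u_t·(1−s−f) + s.
Here 1−s−f = 0.485 and s = 0.025.
u_1 = 0.012000 × 0.485 + 0.025 = 0.030820.
u_2 = 0.030820 × 0.485 + 0.025 = 0.039948.
u_3 = 0.039948 × 0.485 + 0.025 = 0.044375.
u_4 = 0.044375 × 0.485 + 0.025 = 0.046522.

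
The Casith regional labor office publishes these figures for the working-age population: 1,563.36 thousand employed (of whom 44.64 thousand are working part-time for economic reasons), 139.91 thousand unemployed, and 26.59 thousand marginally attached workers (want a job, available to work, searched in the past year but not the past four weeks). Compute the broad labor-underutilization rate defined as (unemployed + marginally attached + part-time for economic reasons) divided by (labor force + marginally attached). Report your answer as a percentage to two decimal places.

Broad underutilization rate ≈ 12.21%.

Labor force = 1,563.36 + 139.91 = 1,703.27 thousand.
Numerator = 139.91 + 26.59 + 44.64 = 211.14 thousand.
Denominator = 1,703.27 + 26.59 = 1,729.86 thousand.
Broad rate = 211.14 / 1,729.86 = 12.21%.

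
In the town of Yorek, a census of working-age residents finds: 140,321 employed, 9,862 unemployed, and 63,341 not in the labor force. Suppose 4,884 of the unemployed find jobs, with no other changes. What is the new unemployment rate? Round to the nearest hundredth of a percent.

Initially, labor force = 140,321 + 9,862 = 150,183, so u = 9,862/150,183 = 6.57%.
After the change, unemployed falls and employed rises by 4,884; labor force unchanged → E = 145,205, U = 4,978, labor force = 150,183.
New unemployment rate = 4,978 / 150,183 = 3.31%.

New unemployment rate ≈ 3.31%.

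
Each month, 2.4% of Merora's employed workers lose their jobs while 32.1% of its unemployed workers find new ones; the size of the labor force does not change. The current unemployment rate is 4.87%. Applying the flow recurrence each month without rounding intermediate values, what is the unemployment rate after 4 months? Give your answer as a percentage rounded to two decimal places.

Unemployment rate after four months ≈ 6.57%.

With a fixed labor force, u_{t+1} = u_t + s·(1−u_t) − f·u_t = u_t·(1−s−f) + s.
Here 1−s−f = 0.655 and s = 0.024.
u_1 = 0.048700 × 0.655 + 0.024 = 0.055899.
u_2 = 0.055899 × 0.655 + 0.024 = 0.060614.
u_3 = 0.060614 × 0.655 + 0.024 = 0.063702.
u_4 = 0.063702 × 0.655 + 0.024 = 0.065725.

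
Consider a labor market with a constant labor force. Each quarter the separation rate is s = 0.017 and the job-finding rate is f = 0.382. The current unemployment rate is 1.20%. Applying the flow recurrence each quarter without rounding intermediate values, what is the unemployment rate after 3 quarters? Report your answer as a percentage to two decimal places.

Unemployment rate after three quarters ≈ 3.60%.

With a fixed labor force, u_{t+1} = u_t + s·(1−u_t) − f·u_t = u_t·(1−s−f) + s.
Here 1−s−f = 0.601 and s = 0.017.
u_1 = 0.012000 × 0.601 + 0.017 = 0.024212.
u_2 = 0.024212 × 0.601 + 0.017 = 0.031551.
u_3 = 0.031551 × 0.601 + 0.017 = 0.035962.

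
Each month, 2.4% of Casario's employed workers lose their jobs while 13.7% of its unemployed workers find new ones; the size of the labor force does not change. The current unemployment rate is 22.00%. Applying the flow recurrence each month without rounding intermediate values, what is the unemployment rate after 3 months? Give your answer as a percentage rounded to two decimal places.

With a fixed labor force, u_{t+1} = u_t + s·(1−u_t) − f·u_t = u_t·(1−s−f) + s.
Here 1−s−f = 0.839 and s = 0.024.
u_1 = 0.220000 × 0.839 + 0.024 = 0.208580.
u_2 = 0.208580 × 0.839 + 0.024 = 0.198999.
u_3 = 0.198999 × 0.839 + 0.024 = 0.190960.

Unemployment rate after three months ≈ 19.10%.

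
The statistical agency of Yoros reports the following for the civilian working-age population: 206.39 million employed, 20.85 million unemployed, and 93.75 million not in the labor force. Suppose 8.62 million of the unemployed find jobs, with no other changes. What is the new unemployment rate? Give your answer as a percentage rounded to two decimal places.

Initially, labor force = 206.39 + 20.85 = 227.24 million, so u = 20.85/227.24 = 9.18%.
After the change, unemployed falls and employed rises by 8.62; labor force unchanged → E = 215.01, U = 12.23, labor force = 227.24 million.
New unemployment rate = 12.23 / 227.24 = 5.38%.

New unemployment rate ≈ 5.38%.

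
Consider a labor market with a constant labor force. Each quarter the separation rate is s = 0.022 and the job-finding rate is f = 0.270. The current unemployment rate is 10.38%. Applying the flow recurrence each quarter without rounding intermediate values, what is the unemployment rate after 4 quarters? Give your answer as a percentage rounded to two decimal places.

Unemployment rate after four quarters ≈ 8.25%.

With a fixed labor force, u_{t+1} = u_t + s·(1−u_t) − f·u_t = u_t·(1−s−f) + s.
Here 1−s−f = 0.708 and s = 0.022.
u_1 = 0.103800 × 0.708 + 0.022 = 0.095490.
u_2 = 0.095490 × 0.708 + 0.022 = 0.089607.
u_3 = 0.089607 × 0.708 + 0.022 = 0.085442.
u_4 = 0.085442 × 0.708 + 0.022 = 0.082493.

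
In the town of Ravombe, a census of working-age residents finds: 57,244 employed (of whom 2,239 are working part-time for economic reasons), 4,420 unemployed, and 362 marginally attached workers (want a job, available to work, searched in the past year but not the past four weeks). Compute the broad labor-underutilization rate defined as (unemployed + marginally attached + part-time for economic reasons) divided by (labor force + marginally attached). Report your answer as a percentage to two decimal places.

Broad underutilization rate ≈ 11.32%.

Labor force = 57,244 + 4,420 = 61,664.
Numerator = 4,420 + 362 + 2,239 = 7,021.
Denominator = 61,664 + 362 = 62,026.
Broad rate = 7,021 / 62,026 = 11.32%.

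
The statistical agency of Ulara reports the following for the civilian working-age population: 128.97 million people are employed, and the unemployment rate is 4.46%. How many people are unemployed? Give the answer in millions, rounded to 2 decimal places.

Let U be the number unemployed. The labor force is E + U, and U/(E+U) = 0.0446.
So U = 0.0446 × 128.97 / (1 − 0.0446) = 5.7521 / 0.9554 ≈ 6.02 million.

About 6.02 million are unemployed.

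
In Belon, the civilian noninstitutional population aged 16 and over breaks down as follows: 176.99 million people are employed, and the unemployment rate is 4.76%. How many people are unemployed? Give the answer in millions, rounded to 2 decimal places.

Let U be the number unemployed. The labor force is E + U, and U/(E+U) = 0.0476.
So U = 0.0476 × 176.99 / (1 − 0.0476) = 8.4247 / 0.9524 ≈ 8.85 million.

About 8.85 million are unemployed.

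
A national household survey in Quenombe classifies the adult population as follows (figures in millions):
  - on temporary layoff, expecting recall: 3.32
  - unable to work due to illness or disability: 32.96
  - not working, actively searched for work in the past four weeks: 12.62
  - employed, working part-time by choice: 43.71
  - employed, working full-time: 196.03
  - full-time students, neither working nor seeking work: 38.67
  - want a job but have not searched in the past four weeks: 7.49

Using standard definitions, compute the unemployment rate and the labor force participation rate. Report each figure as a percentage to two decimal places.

Unemployment rate ≈ 6.23%; labor force participation rate ≈ 76.37%.

Employed = 43.71 + 196.03 = 239.74 million.
Unemployed = 3.32 + 12.62 = 15.94 million (jobless and actively searching, or on temporary layoff).
Labor force = 239.74 + 15.94 = 255.68 million.
Not in labor force = 32.96 + 38.67 + 7.49 = 79.12 million (those not working and not actively searching are outside the labor force — including those who want a job but have given up searching).
Civilian working-age population = 255.68 + 79.12 = 334.80 million.
Unemployment rate = 15.94 / 255.68 = 6.23%.
Labor force participation rate = 255.68 / 334.80 = 76.37%.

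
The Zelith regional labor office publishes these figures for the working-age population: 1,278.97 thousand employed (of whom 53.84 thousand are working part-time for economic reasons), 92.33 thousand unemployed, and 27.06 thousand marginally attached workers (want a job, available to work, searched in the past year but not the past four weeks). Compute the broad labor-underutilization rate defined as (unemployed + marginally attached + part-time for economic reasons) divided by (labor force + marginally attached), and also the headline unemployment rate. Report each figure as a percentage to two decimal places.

Labor force = 1,278.97 + 92.33 = 1,371.30 thousand.
Numerator = 92.33 + 27.06 + 53.84 = 173.23 thousand.
Denominator = 1,371.30 + 27.06 = 1,398.36 thousand.
Broad rate = 173.23 / 1,398.36 = 12.39%.
Headline unemployment rate = 92.33 / 1,371.30 = 6.73%.

Broad underutilization rate ≈ 12.39%; headline unemployment rate ≈ 6.73%.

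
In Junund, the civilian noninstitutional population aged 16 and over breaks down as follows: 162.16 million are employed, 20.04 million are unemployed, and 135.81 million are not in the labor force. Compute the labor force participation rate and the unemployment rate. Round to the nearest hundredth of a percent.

Labor force = employed + unemployed = 162.16 + 20.04 = 182.20 million.
Working-age population = 182.20 + 135.81 = 318.01 million.
Unemployment rate = 20.04 / 182.20 = 11.00%.
Labor force participation rate = 182.20 / 318.01 = 57.29%.

Labor force participation rate ≈ 57.29%; unemployment rate ≈ 11.00%.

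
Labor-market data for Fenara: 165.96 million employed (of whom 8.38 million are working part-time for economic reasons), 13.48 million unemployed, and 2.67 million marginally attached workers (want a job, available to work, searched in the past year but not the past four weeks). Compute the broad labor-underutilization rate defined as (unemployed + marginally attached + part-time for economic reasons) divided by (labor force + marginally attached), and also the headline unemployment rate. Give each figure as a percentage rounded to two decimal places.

Broad underutilization rate ≈ 13.47%; headline unemployment rate ≈ 7.51%.

Labor force = 165.96 + 13.48 = 179.44 million.
Numerator = 13.48 + 2.67 + 8.38 = 24.53 million.
Denominator = 179.44 + 2.67 = 182.11 million.
Broad rate = 24.53 / 182.11 = 13.47%.
Headline unemployment rate = 13.48 / 179.44 = 7.51%.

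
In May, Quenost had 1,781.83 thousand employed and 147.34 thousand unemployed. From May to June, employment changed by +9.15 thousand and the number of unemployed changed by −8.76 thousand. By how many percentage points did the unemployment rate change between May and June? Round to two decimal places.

May: labor force = 1,781.83 + 147.34 = 1,929.17; u = 147.34/1,929.17 = 7.64%.
June: labor force = 1,790.98 + 138.58 = 1,929.56; u = 138.58/1,929.56 = 7.18%.
Change = 7.18% − 7.64% = −0.46 pp.

The unemployment rate changed by −0.46 percentage points.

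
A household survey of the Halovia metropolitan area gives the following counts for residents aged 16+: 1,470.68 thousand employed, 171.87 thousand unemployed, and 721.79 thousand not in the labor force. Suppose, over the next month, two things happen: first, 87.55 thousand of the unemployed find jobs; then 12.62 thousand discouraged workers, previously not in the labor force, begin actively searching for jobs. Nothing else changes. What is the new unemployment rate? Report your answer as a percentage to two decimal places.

New unemployment rate ≈ 5.86%.

Initially, labor force = 1,470.68 + 171.87 = 1,642.55 thousand, so u = 171.87/1,642.55 = 10.46%.
After the first change, unemployed falls and employed rises by 87.55; labor force unchanged → E = 1,558.23, U = 84.32, labor force = 1,642.55 thousand.
After the second change, unemployed and labor force both rise by 12.62 → E = 1,558.23, U = 96.94, labor force = 1,655.17 thousand.
New unemployment rate = 96.94 / 1,655.17 = 5.86%.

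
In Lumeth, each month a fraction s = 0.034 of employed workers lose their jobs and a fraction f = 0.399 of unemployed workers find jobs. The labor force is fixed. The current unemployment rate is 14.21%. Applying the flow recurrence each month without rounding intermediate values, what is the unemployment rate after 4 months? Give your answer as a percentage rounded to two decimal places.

With a fixed labor force, u_{t+1} = u_t + s·(1−u_t) − f·u_t = u_t·(1−s−f) + s.
Here 1−s−f = 0.567 and s = 0.034.
u_1 = 0.142100 × 0.567 + 0.034 = 0.114571.
u_2 = 0.114571 × 0.567 + 0.034 = 0.098962.
u_3 = 0.098962 × 0.567 + 0.034 = 0.090111.
u_4 = 0.090111 × 0.567 + 0.034 = 0.085093.

Unemployment rate after four months ≈ 8.51%.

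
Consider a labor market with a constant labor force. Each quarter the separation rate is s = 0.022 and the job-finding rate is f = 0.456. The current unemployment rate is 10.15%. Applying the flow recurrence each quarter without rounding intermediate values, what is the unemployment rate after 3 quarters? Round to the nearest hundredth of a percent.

Unemployment rate after three quarters ≈ 5.39%.

With a fixed labor force, u_{t+1} = u_t + s·(1−u_t) − f·u_t = u_t·(1−s−f) + s.
Here 1−s−f = 0.522 and s = 0.022.
u_1 = 0.101500 × 0.522 + 0.022 = 0.074983.
u_2 = 0.074983 × 0.522 + 0.022 = 0.061141.
u_3 = 0.061141 × 0.522 + 0.022 = 0.053916.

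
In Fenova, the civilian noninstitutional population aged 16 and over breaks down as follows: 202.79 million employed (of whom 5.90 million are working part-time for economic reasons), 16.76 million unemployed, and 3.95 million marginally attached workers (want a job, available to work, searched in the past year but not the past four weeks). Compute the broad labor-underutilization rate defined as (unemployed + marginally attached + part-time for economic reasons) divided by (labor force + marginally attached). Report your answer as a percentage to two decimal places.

Labor force = 202.79 + 16.76 = 219.55 million.
Numerator = 16.76 + 3.95 + 5.90 = 26.61 million.
Denominator = 219.55 + 3.95 = 223.50 million.
Broad rate = 26.61 / 223.50 = 11.91%.

Broad underutilization rate ≈ 11.91%.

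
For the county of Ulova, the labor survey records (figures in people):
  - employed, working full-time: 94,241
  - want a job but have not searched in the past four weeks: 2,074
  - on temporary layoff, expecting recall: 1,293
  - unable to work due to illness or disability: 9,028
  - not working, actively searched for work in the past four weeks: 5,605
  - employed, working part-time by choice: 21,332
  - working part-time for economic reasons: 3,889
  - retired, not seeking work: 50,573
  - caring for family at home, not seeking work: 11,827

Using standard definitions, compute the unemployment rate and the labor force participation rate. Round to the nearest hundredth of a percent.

Unemployment rate ≈ 5.46%; labor force participation rate ≈ 63.22%.

Employed = 94,241 + 21,332 + 3,889 = 119,462 (anyone who worked, including part-time for economic reasons, counts as employed).
Unemployed = 1,293 + 5,605 = 6,898 (jobless and actively searching, or on temporary layoff).
Labor force = 119,462 + 6,898 = 126,360.
Not in labor force = 2,074 + 9,028 + 50,573 + 11,827 = 73,502 (those not working and not actively searching are outside the labor force — including those who want a job but have given up searching).
Civilian working-age population = 126,360 + 73,502 = 199,862.
Unemployment rate = 6,898 / 126,360 = 5.46%.
Labor force participation rate = 126,360 / 199,862 = 63.22%.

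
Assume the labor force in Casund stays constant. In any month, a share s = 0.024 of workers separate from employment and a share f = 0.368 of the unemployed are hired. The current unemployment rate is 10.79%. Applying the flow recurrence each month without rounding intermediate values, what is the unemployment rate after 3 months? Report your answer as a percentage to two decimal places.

Unemployment rate after three months ≈ 7.17%.

With a fixed labor force, u_{t+1} = u_t + s·(1−u_t) − f·u_t = u_t·(1−s−f) + s.
Here 1−s−f = 0.608 and s = 0.024.
u_1 = 0.107900 × 0.608 + 0.024 = 0.089603.
u_2 = 0.089603 × 0.608 + 0.024 = 0.078479.
u_3 = 0.078479 × 0.608 + 0.024 = 0.071715.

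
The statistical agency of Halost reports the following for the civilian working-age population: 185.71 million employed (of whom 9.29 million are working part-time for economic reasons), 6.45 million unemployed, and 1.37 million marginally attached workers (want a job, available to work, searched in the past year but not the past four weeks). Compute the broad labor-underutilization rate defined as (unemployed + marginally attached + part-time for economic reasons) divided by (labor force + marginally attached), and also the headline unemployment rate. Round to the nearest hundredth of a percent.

Labor force = 185.71 + 6.45 = 192.16 million.
Numerator = 6.45 + 1.37 + 9.29 = 17.11 million.
Denominator = 192.16 + 1.37 = 193.53 million.
Broad rate = 17.11 / 193.53 = 8.84%.
Headline unemployment rate = 6.45 / 192.16 = 3.36%.

Broad underutilization rate ≈ 8.84%; headline unemployment rate ≈ 3.36%.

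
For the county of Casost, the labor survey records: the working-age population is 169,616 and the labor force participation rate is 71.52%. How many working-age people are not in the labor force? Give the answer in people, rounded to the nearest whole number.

About 48,307 are not in the labor force.

Share not in the labor force = 1 − 0.7152 = 0.2848.
Not in labor force = 0.2848 × 169,616 ≈ 48,307.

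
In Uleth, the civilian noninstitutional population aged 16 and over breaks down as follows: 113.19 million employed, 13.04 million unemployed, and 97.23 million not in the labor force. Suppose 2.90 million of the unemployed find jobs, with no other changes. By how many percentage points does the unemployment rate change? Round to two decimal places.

Initially, labor force = 113.19 + 13.04 = 126.23 million, so u = 13.04/126.23 = 10.33%.
After the change, unemployed falls and employed rises by 2.90; labor force unchanged → E = 116.09, U = 10.14, labor force = 126.23 million.
New unemployment rate = 10.14 / 126.23 = 8.03%.
Change = 8.03% − 10.33% = −2.30 percentage points.

The unemployment rate changes by −2.30 percentage points.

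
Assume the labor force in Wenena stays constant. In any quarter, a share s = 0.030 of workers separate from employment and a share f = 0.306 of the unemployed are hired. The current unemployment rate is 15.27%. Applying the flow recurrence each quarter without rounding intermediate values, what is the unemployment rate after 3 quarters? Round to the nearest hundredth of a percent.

Unemployment rate after three quarters ≈ 10.79%.

With a fixed labor force, u_{t+1} = u_t + s·(1−u_t) − f·u_t = u_t·(1−s−f) + s.
Here 1−s−f = 0.664 and s = 0.030.
u_1 = 0.152700 × 0.664 + 0.030 = 0.131393.
u_2 = 0.131393 × 0.664 + 0.030 = 0.117245.
u_3 = 0.117245 × 0.664 + 0.030 = 0.107851.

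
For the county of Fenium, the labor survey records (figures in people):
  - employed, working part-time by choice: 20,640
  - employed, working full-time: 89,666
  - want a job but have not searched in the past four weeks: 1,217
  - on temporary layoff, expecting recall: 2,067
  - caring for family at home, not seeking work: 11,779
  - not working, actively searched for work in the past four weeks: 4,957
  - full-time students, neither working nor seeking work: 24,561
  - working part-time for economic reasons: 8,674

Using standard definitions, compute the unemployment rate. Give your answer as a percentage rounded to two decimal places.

Employed = 20,640 + 89,666 + 8,674 = 118,980 (anyone who worked, including part-time for economic reasons, counts as employed).
Unemployed = 2,067 + 4,957 = 7,024 (jobless and actively searching, or on temporary layoff).
Labor force = 118,980 + 7,024 = 126,004.
Unemployment rate = 7,024 / 126,004 = 5.57%.

Unemployment rate ≈ 5.57%.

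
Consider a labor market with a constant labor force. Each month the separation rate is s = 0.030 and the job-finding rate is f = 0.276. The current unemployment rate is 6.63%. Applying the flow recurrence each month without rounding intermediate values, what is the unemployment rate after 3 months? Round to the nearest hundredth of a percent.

Unemployment rate after three months ≈ 8.74%.

With a fixed labor force, u_{t+1} = u_t + s·(1−u_t) − f·u_t = u_t·(1−s−f) + s.
Here 1−s−f = 0.694 and s = 0.030.
u_1 = 0.066300 × 0.694 + 0.030 = 0.076012.
u_2 = 0.076012 × 0.694 + 0.030 = 0.082752.
u_3 = 0.082752 × 0.694 + 0.030 = 0.087430.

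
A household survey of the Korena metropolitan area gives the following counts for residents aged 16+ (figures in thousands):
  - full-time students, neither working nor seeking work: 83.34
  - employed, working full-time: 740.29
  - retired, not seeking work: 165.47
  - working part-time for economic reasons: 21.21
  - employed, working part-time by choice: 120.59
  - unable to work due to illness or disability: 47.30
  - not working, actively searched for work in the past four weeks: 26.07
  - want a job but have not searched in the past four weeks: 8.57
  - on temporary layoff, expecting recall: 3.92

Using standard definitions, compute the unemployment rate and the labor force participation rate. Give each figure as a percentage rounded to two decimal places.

Employed = 740.29 + 21.21 + 120.59 = 882.09 thousand (anyone who worked, including part-time for economic reasons, counts as employed).
Unemployed = 26.07 + 3.92 = 29.99 thousand (jobless and actively searching, or on temporary layoff).
Labor force = 882.09 + 29.99 = 912.08 thousand.
Not in labor force = 83.34 + 165.47 + 47.30 + 8.57 = 304.68 thousand (those not working and not actively searching are outside the labor force — including those who want a job but have given up searching).
Civilian working-age population = 912.08 + 304.68 = 1,216.76 thousand.
Unemployment rate = 29.99 / 912.08 = 3.29%.
Labor force participation rate = 912.08 / 1,216.76 = 74.96%.

Unemployment rate ≈ 3.29%; labor force participation rate ≈ 74.96%.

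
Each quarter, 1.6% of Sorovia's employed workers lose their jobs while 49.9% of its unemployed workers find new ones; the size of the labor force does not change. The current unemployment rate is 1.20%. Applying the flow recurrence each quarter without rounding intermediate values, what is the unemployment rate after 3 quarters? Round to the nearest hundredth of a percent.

With a fixed labor force, u_{t+1} = u_t + s·(1−u_t) − f·u_t = u_t·(1−s−f) + s.
Here 1−s−f = 0.485 and s = 0.016.
u_1 = 0.012000 × 0.485 + 0.016 = 0.021820.
u_2 = 0.021820 × 0.485 + 0.016 = 0.026583.
u_3 = 0.026583 × 0.485 + 0.016 = 0.028893.

Unemployment rate after three quarters ≈ 2.89%.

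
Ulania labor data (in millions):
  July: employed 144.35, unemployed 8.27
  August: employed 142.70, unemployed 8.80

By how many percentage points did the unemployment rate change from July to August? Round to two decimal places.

The unemployment rate changed by +0.39 percentage points.

July: labor force = 144.35 + 8.27 = 152.62; u = 8.27/152.62 = 5.42%.
August: labor force = 142.70 + 8.80 = 151.50; u = 8.80/151.50 = 5.81%.
Change = 5.81% − 5.42% = +0.39 pp.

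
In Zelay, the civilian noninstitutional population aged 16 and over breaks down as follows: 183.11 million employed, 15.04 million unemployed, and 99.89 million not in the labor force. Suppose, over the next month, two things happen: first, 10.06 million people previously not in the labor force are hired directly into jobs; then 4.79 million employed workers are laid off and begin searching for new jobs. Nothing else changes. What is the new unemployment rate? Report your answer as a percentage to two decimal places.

Initially, labor force = 183.11 + 15.04 = 198.15 million, so u = 15.04/198.15 = 7.59%.
After the first change, employed and labor force both rise by 10.06; unemployed unchanged → E = 193.17, U = 15.04, labor force = 208.21 million.
After the second change, employed falls and unemployed rises by 4.79; labor force unchanged → E = 188.38, U = 19.83, labor force = 208.21 million.
New unemployment rate = 19.83 / 208.21 = 9.52%.

New unemployment rate ≈ 9.52%.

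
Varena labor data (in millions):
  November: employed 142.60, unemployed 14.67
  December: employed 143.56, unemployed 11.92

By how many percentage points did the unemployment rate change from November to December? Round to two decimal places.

The unemployment rate changed by −1.66 percentage points.

November: labor force = 142.60 + 14.67 = 157.27; u = 14.67/157.27 = 9.33%.
December: labor force = 143.56 + 11.92 = 155.48; u = 11.92/155.48 = 7.67%.
Change = 7.67% − 9.33% = −1.66 pp.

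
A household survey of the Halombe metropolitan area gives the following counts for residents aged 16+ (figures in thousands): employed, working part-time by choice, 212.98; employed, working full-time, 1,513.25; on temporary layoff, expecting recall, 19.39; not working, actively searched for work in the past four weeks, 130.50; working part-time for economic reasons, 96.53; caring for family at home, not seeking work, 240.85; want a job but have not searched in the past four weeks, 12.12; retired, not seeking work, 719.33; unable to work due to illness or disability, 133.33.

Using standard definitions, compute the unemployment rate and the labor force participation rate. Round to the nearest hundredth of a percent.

Employed = 212.98 + 1,513.25 + 96.53 = 1,822.76 thousand (anyone who worked, including part-time for economic reasons, counts as employed).
Unemployed = 19.39 + 130.50 = 149.89 thousand (jobless and actively searching, or on temporary layoff).
Labor force = 1,822.76 + 149.89 = 1,972.65 thousand.
Not in labor force = 240.85 + 12.12 + 719.33 + 133.33 = 1,105.63 thousand (those not working and not actively searching are outside the labor force — including those who want a job but have given up searching).
Civilian working-age population = 1,972.65 + 1,105.63 = 3,078.28 thousand.
Unemployment rate = 149.89 / 1,972.65 = 7.60%.
Labor force participation rate = 1,972.65 / 3,078.28 = 64.08%.

Unemployment rate ≈ 7.60%; labor force participation rate ≈ 64.08%.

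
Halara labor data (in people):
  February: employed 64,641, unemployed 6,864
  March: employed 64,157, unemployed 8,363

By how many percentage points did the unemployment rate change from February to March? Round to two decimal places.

The unemployment rate changed by +1.93 percentage points.

February: labor force = 64,641 + 6,864 = 71,505; u = 6,864/71,505 = 9.60%.
March: labor force = 64,157 + 8,363 = 72,520; u = 8,363/72,520 = 11.53%.
Change = 11.53% − 9.60% = +1.93 pp.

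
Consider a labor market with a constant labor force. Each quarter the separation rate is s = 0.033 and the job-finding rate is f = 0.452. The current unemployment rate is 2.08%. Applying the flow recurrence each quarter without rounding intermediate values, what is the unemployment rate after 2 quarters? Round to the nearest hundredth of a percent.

With a fixed labor force, u_{t+1} = u_t + s·(1−u_t) − f·u_t = u_t·(1−s−f) + s.
Here 1−s−f = 0.515 and s = 0.033.
u_1 = 0.020800 × 0.515 + 0.033 = 0.043712.
u_2 = 0.043712 × 0.515 + 0.033 = 0.055512.

Unemployment rate after two quarters ≈ 5.55%.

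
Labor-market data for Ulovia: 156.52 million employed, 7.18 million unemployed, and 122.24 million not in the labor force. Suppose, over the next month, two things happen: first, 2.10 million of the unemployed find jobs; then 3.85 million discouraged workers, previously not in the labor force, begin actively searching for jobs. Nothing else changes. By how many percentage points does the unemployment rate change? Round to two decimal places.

Initially, labor force = 156.52 + 7.18 = 163.70 million, so u = 7.18/163.70 = 4.39%.
After the first change, unemployed falls and employed rises by 2.10; labor force unchanged → E = 158.62, U = 5.08, labor force = 163.70 million.
After the second change, unemployed and labor force both rise by 3.85 → E = 158.62, U = 8.93, labor force = 167.55 million.
New unemployment rate = 8.93 / 167.55 = 5.33%.
Change = 5.33% − 4.39% = +0.94 percentage points.

The unemployment rate changes by +0.94 percentage points.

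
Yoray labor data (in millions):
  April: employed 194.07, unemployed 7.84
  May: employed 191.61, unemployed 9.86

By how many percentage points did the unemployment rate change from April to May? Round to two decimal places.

The unemployment rate changed by +1.01 percentage points.

April: labor force = 194.07 + 7.84 = 201.91; u = 7.84/201.91 = 3.88%.
May: labor force = 191.61 + 9.86 = 201.47; u = 9.86/201.47 = 4.89%.
Change = 4.89% − 3.88% = +1.01 pp.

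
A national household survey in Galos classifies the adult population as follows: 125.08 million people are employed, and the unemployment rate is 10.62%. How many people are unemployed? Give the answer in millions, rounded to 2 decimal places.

Let U be the number unemployed. The labor force is E + U, and U/(E+U) = 0.1062.
So U = 0.1062 × 125.08 / (1 − 0.1062) = 13.2835 / 0.8938 ≈ 14.86 million.

About 14.86 million are unemployed.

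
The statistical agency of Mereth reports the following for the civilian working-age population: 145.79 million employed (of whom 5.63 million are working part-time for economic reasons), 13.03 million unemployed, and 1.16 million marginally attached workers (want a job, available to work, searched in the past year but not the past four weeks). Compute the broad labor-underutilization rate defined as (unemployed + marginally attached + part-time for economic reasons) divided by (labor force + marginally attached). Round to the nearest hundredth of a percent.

Broad underutilization rate ≈ 12.39%.

Labor force = 145.79 + 13.03 = 158.82 million.
Numerator = 13.03 + 1.16 + 5.63 = 19.82 million.
Denominator = 158.82 + 1.16 = 159.98 million.
Broad rate = 19.82 / 159.98 = 12.39%.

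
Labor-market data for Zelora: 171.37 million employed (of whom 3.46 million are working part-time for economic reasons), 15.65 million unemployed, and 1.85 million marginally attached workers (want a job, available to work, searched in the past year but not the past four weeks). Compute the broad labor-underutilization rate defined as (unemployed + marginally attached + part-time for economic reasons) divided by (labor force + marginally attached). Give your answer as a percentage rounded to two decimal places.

Broad underutilization rate ≈ 11.10%.

Labor force = 171.37 + 15.65 = 187.02 million.
Numerator = 15.65 + 1.85 + 3.46 = 20.96 million.
Denominator = 187.02 + 1.85 = 188.87 million.
Broad rate = 20.96 / 188.87 = 11.10%.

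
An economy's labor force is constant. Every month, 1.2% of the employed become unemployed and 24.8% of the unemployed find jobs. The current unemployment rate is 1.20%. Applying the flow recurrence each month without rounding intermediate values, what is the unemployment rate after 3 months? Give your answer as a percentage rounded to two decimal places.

With a fixed labor force, u_{t+1} = u_t + s·(1−u_t) − f·u_t = u_t·(1−s−f) + s.
Here 1−s−f = 0.740 and s = 0.012.
u_1 = 0.012000 × 0.740 + 0.012 = 0.020880.
u_2 = 0.020880 × 0.740 + 0.012 = 0.027451.
u_3 = 0.027451 × 0.740 + 0.012 = 0.032314.

Unemployment rate after three months ≈ 3.23%.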